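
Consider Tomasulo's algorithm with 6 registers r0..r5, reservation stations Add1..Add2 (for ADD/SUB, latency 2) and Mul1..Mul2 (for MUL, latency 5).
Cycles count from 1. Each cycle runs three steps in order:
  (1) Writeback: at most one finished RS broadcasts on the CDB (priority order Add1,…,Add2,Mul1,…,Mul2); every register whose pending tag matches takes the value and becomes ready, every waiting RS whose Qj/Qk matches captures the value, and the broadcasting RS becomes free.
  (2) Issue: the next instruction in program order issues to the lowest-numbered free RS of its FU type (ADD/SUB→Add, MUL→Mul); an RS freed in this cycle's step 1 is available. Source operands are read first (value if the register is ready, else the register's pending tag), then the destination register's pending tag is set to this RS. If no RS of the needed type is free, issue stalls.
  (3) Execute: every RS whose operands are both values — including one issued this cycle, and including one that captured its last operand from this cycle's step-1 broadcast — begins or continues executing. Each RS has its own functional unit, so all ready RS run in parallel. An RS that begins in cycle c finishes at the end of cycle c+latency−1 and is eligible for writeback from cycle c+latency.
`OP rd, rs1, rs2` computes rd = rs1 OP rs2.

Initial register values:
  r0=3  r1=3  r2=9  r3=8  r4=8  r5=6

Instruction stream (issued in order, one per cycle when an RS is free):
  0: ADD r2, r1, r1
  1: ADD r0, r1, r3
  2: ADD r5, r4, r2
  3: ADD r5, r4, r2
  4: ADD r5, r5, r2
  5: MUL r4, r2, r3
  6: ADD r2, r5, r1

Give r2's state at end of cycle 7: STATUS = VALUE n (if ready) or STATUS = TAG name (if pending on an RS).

  c1: issue ADD r2<-Add1  regs: r0:3,r1:3,r2:Add1,r3:8,r4:8,r5:6
  c2: issue ADD r0<-Add2  regs: r0:Add2,r1:3,r2:Add1,r3:8,r4:8,r5:6
  c3: CDB Add1=6; issue ADD r5<-Add1  regs: r0:Add2,r1:3,r2:6,r3:8,r4:8,r5:Add1
  c4: CDB Add2=11; issue ADD r5<-Add2  regs: r0:11,r1:3,r2:6,r3:8,r4:8,r5:Add2
  c5: CDB Add1=14; issue ADD r5<-Add1  regs: r0:11,r1:3,r2:6,r3:8,r4:8,r5:Add1
  c6: CDB Add2=14; issue MUL r4<-Mul1  regs: r0:11,r1:3,r2:6,r3:8,r4:Mul1,r5:Add1
  c7: issue ADD r2<-Add2  regs: r0:11,r1:3,r2:Add2,r3:8,r4:Mul1,r5:Add1

STATUS = TAG Add2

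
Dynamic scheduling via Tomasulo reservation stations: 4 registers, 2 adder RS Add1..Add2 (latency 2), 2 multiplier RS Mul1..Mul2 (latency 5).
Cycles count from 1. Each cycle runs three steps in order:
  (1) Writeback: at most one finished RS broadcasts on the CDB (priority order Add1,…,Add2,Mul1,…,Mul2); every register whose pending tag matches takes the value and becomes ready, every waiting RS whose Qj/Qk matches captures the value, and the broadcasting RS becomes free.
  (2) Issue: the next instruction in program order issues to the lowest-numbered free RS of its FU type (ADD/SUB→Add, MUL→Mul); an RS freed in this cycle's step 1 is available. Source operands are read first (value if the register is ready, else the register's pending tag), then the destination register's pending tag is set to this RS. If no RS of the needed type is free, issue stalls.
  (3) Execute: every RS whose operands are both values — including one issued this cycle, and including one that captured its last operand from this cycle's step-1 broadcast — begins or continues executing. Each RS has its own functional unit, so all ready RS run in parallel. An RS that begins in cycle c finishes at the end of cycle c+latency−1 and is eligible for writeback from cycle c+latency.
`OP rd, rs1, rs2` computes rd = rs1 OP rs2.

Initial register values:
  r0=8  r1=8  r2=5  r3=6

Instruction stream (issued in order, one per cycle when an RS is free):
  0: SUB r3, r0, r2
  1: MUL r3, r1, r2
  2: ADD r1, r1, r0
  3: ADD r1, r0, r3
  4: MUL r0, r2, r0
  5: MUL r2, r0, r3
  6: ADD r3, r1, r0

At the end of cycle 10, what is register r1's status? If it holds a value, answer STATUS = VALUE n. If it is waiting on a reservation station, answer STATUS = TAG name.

cycle 1: issue SUB r3<-Add1 // r0:8,r1:8,r2:5,r3:Add1
cycle 2: issue MUL r3<-Mul1 // r0:8,r1:8,r2:5,r3:Mul1
cycle 3: CDB Add1=3; issue ADD r1<-Add1 // r0:8,r1:Add1,r2:5,r3:Mul1
cycle 4: issue ADD r1<-Add2 // r0:8,r1:Add2,r2:5,r3:Mul1
cycle 5: CDB Add1=16; issue MUL r0<-Mul2 // r0:Mul2,r1:Add2,r2:5,r3:Mul1
cycle 6: stall // r0:Mul2,r1:Add2,r2:5,r3:Mul1
cycle 7: CDB Mul1=40; issue MUL r2<-Mul1 // r0:Mul2,r1:Add2,r2:Mul1,r3:40
cycle 8: issue ADD r3<-Add1 // r0:Mul2,r1:Add2,r2:Mul1,r3:Add1
cycle 9: CDB Add2=48 // r0:Mul2,r1:48,r2:Mul1,r3:Add1
cycle 10: CDB Mul2=40 // r0:40,r1:48,r2:Mul1,r3:Add1

STATUS = VALUE 48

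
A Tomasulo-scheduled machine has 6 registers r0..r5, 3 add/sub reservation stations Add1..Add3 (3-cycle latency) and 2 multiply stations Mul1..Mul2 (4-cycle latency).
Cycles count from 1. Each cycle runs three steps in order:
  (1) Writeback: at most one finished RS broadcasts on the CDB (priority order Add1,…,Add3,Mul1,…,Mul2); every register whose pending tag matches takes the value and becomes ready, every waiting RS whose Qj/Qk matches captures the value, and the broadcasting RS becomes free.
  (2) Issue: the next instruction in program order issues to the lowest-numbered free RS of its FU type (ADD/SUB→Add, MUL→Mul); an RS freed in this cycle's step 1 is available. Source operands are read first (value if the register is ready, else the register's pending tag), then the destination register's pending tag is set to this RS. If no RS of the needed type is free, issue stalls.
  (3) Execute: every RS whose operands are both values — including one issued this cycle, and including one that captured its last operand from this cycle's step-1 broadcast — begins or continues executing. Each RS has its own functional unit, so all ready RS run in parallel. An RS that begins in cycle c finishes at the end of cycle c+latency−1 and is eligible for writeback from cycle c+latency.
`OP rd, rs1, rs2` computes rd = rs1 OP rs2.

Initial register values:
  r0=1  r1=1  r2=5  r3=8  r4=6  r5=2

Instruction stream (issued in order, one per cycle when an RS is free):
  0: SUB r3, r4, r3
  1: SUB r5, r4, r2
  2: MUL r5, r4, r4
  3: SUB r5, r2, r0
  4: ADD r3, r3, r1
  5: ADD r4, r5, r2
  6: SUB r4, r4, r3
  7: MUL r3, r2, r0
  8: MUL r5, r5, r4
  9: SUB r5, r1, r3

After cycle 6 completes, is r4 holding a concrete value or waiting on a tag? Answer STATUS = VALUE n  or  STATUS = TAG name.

STATUS = TAG Add3

c1: issue SUB r3<-Add1 | r0:1,r1:1,r2:5,r3:Add1,r4:6,r5:2
c2: issue SUB r5<-Add2 | r0:1,r1:1,r2:5,r3:Add1,r4:6,r5:Add2
c3: issue MUL r5<-Mul1 | r0:1,r1:1,r2:5,r3:Add1,r4:6,r5:Mul1
c4: CDB Add1=-2; issue SUB r5<-Add1 | r0:1,r1:1,r2:5,r3:-2,r4:6,r5:Add1
c5: CDB Add2=1; issue ADD r3<-Add2 | r0:1,r1:1,r2:5,r3:Add2,r4:6,r5:Add1
c6: issue ADD r4<-Add3 | r0:1,r1:1,r2:5,r3:Add2,r4:Add3,r5:Add1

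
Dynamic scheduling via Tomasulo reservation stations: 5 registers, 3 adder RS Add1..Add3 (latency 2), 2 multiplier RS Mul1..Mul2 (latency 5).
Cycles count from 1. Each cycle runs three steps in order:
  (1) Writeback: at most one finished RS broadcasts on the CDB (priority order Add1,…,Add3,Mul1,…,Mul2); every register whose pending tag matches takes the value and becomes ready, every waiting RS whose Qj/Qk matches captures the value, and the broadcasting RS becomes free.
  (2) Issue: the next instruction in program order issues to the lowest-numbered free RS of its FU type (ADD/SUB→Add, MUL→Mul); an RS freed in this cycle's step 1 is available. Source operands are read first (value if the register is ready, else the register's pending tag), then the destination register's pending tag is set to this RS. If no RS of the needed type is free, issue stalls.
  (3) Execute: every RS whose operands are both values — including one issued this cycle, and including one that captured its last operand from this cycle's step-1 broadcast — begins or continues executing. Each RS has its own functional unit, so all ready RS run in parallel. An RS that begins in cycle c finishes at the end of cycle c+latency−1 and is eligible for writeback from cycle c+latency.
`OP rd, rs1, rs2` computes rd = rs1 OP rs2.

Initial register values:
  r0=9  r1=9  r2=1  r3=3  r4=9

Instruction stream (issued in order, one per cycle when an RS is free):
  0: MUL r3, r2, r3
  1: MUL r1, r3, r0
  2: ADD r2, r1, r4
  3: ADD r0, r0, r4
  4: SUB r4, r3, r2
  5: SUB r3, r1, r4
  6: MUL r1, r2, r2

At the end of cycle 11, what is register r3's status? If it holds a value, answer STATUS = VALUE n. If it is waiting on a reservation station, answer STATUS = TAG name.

c1: issue MUL r3<-Mul1 | r0:9,r1:9,r2:1,r3:Mul1,r4:9
c2: issue MUL r1<-Mul2 | r0:9,r1:Mul2,r2:1,r3:Mul1,r4:9
c3: issue ADD r2<-Add1 | r0:9,r1:Mul2,r2:Add1,r3:Mul1,r4:9
c4: issue ADD r0<-Add2 | r0:Add2,r1:Mul2,r2:Add1,r3:Mul1,r4:9
c5: issue SUB r4<-Add3 | r0:Add2,r1:Mul2,r2:Add1,r3:Mul1,r4:Add3
c6: CDB Add2=18; issue SUB r3<-Add2 | r0:18,r1:Mul2,r2:Add1,r3:Add2,r4:Add3
c7: CDB Mul1=3; issue MUL r1<-Mul1 | r0:18,r1:Mul1,r2:Add1,r3:Add2,r4:Add3
c8: - | r0:18,r1:Mul1,r2:Add1,r3:Add2,r4:Add3
c9: - | r0:18,r1:Mul1,r2:Add1,r3:Add2,r4:Add3
c10: - | r0:18,r1:Mul1,r2:Add1,r3:Add2,r4:Add3
c11: - | r0:18,r1:Mul1,r2:Add1,r3:Add2,r4:Add3

STATUS = TAG Add2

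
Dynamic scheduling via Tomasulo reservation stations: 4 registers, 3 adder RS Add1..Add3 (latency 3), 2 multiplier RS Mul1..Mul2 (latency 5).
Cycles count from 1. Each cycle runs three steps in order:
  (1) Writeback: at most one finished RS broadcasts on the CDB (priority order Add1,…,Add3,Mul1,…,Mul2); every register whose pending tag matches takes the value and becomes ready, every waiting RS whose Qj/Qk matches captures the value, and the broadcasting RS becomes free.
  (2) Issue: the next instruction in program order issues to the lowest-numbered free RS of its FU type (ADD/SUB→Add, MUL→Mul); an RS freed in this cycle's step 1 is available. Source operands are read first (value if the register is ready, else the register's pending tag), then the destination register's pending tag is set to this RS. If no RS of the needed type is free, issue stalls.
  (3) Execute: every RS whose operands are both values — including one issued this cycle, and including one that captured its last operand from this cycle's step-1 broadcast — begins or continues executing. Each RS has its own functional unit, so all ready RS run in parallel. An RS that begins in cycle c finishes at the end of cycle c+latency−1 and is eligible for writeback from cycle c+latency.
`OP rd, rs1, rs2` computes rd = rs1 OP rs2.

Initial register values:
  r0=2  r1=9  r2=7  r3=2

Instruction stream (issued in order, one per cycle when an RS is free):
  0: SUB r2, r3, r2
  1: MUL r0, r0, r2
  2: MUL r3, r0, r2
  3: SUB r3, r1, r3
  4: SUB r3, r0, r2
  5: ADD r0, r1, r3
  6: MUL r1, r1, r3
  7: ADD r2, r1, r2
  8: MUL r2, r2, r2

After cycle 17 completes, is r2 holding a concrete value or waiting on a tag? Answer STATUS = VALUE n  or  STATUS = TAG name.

STATUS = TAG Mul2

cycle 1: issue SUB r2<-Add1 // r0:2,r1:9,r2:Add1,r3:2
cycle 2: issue MUL r0<-Mul1 // r0:Mul1,r1:9,r2:Add1,r3:2
cycle 3: issue MUL r3<-Mul2 // r0:Mul1,r1:9,r2:Add1,r3:Mul2
cycle 4: CDB Add1=-5; issue SUB r3<-Add1 // r0:Mul1,r1:9,r2:-5,r3:Add1
cycle 5: issue SUB r3<-Add2 // r0:Mul1,r1:9,r2:-5,r3:Add2
cycle 6: issue ADD r0<-Add3 // r0:Add3,r1:9,r2:-5,r3:Add2
cycle 7: stall // r0:Add3,r1:9,r2:-5,r3:Add2
cycle 8: stall // r0:Add3,r1:9,r2:-5,r3:Add2
cycle 9: CDB Mul1=-10; issue MUL r1<-Mul1 // r0:Add3,r1:Mul1,r2:-5,r3:Add2
cycle 10: stall // r0:Add3,r1:Mul1,r2:-5,r3:Add2
cycle 11: stall // r0:Add3,r1:Mul1,r2:-5,r3:Add2
cycle 12: CDB Add2=-5; issue ADD r2<-Add2 // r0:Add3,r1:Mul1,r2:Add2,r3:-5
cycle 13: stall // r0:Add3,r1:Mul1,r2:Add2,r3:-5
cycle 14: CDB Mul2=50; issue MUL r2<-Mul2 // r0:Add3,r1:Mul1,r2:Mul2,r3:-5
cycle 15: CDB Add3=4 // r0:4,r1:Mul1,r2:Mul2,r3:-5
cycle 16: - // r0:4,r1:Mul1,r2:Mul2,r3:-5
cycle 17: CDB Add1=-41 // r0:4,r1:Mul1,r2:Mul2,r3:-5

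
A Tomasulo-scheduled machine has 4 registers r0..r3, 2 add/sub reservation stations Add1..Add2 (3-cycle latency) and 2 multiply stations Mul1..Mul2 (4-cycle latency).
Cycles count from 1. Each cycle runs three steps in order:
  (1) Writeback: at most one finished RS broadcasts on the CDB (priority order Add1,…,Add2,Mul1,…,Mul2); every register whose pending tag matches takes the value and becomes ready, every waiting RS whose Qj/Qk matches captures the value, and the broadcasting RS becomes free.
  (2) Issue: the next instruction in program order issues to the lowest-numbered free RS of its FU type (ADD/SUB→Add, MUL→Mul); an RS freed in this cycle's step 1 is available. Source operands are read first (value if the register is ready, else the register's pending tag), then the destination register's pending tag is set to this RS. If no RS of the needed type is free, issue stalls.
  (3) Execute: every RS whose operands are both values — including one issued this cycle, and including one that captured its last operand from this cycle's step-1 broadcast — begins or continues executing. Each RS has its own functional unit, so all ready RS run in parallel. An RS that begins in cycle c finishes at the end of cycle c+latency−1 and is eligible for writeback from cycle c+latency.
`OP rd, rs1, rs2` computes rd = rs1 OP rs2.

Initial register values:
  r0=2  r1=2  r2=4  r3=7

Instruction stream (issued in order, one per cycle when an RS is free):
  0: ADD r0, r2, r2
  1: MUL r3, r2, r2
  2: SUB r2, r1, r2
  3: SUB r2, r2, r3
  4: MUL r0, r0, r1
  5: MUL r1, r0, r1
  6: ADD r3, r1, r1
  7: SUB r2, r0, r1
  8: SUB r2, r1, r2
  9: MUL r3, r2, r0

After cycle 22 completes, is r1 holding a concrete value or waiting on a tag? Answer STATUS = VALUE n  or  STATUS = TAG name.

cycle 1: issue ADD r0<-Add1 // r0:Add1,r1:2,r2:4,r3:7
cycle 2: issue MUL r3<-Mul1 // r0:Add1,r1:2,r2:4,r3:Mul1
cycle 3: issue SUB r2<-Add2 // r0:Add1,r1:2,r2:Add2,r3:Mul1
cycle 4: CDB Add1=8; issue SUB r2<-Add1 // r0:8,r1:2,r2:Add1,r3:Mul1
cycle 5: issue MUL r0<-Mul2 // r0:Mul2,r1:2,r2:Add1,r3:Mul1
cycle 6: CDB Add2=-2; stall // r0:Mul2,r1:2,r2:Add1,r3:Mul1
cycle 7: CDB Mul1=16; issue MUL r1<-Mul1 // r0:Mul2,r1:Mul1,r2:Add1,r3:16
cycle 8: issue ADD r3<-Add2 // r0:Mul2,r1:Mul1,r2:Add1,r3:Add2
cycle 9: CDB Mul2=16; stall // r0:16,r1:Mul1,r2:Add1,r3:Add2
cycle 10: CDB Add1=-18; issue SUB r2<-Add1 // r0:16,r1:Mul1,r2:Add1,r3:Add2
cycle 11: stall // r0:16,r1:Mul1,r2:Add1,r3:Add2
cycle 12: stall // r0:16,r1:Mul1,r2:Add1,r3:Add2
cycle 13: CDB Mul1=32; stall // r0:16,r1:32,r2:Add1,r3:Add2
cycle 14: stall // r0:16,r1:32,r2:Add1,r3:Add2
cycle 15: stall // r0:16,r1:32,r2:Add1,r3:Add2
cycle 16: CDB Add1=-16; issue SUB r2<-Add1 // r0:16,r1:32,r2:Add1,r3:Add2
cycle 17: CDB Add2=64; issue MUL r3<-Mul1 // r0:16,r1:32,r2:Add1,r3:Mul1
cycle 18: - // r0:16,r1:32,r2:Add1,r3:Mul1
cycle 19: CDB Add1=48 // r0:16,r1:32,r2:48,r3:Mul1
cycle 20: - // r0:16,r1:32,r2:48,r3:Mul1
cycle 21: - // r0:16,r1:32,r2:48,r3:Mul1
cycle 22: - // r0:16,r1:32,r2:48,r3:Mul1

STATUS = VALUE 32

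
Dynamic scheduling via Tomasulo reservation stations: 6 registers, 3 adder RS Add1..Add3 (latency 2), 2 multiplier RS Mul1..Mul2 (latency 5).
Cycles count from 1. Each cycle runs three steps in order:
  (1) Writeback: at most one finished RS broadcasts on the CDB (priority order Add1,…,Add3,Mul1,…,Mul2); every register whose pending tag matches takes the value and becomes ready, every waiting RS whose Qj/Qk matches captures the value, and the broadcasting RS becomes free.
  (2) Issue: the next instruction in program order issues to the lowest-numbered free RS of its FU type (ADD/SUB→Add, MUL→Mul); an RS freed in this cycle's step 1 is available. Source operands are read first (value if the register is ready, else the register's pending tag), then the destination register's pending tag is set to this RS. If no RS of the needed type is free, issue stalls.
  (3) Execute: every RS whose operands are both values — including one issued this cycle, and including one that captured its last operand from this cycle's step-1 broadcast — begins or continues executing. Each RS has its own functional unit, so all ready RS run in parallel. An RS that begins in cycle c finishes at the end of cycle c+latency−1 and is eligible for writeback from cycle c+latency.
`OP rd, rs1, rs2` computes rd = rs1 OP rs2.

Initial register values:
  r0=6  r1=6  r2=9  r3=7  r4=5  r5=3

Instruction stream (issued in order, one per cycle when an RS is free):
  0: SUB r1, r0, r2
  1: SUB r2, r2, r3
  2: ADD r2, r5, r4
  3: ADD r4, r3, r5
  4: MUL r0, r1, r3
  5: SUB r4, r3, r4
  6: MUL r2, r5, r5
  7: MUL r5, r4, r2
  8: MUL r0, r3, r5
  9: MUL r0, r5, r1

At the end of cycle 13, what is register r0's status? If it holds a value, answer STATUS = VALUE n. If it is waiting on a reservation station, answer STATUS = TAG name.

STATUS = TAG Mul2

c1: issue SUB r1<-Add1 | r0:6,r1:Add1,r2:9,r3:7,r4:5,r5:3
c2: issue SUB r2<-Add2 | r0:6,r1:Add1,r2:Add2,r3:7,r4:5,r5:3
c3: CDB Add1=-3; issue ADD r2<-Add1 | r0:6,r1:-3,r2:Add1,r3:7,r4:5,r5:3
c4: CDB Add2=2; issue ADD r4<-Add2 | r0:6,r1:-3,r2:Add1,r3:7,r4:Add2,r5:3
c5: CDB Add1=8; issue MUL r0<-Mul1 | r0:Mul1,r1:-3,r2:8,r3:7,r4:Add2,r5:3
c6: CDB Add2=10; issue SUB r4<-Add1 | r0:Mul1,r1:-3,r2:8,r3:7,r4:Add1,r5:3
c7: issue MUL r2<-Mul2 | r0:Mul1,r1:-3,r2:Mul2,r3:7,r4:Add1,r5:3
c8: CDB Add1=-3; stall | r0:Mul1,r1:-3,r2:Mul2,r3:7,r4:-3,r5:3
c9: stall | r0:Mul1,r1:-3,r2:Mul2,r3:7,r4:-3,r5:3
c10: CDB Mul1=-21; issue MUL r5<-Mul1 | r0:-21,r1:-3,r2:Mul2,r3:7,r4:-3,r5:Mul1
c11: stall | r0:-21,r1:-3,r2:Mul2,r3:7,r4:-3,r5:Mul1
c12: CDB Mul2=9; issue MUL r0<-Mul2 | r0:Mul2,r1:-3,r2:9,r3:7,r4:-3,r5:Mul1
c13: stall | r0:Mul2,r1:-3,r2:9,r3:7,r4:-3,r5:Mul1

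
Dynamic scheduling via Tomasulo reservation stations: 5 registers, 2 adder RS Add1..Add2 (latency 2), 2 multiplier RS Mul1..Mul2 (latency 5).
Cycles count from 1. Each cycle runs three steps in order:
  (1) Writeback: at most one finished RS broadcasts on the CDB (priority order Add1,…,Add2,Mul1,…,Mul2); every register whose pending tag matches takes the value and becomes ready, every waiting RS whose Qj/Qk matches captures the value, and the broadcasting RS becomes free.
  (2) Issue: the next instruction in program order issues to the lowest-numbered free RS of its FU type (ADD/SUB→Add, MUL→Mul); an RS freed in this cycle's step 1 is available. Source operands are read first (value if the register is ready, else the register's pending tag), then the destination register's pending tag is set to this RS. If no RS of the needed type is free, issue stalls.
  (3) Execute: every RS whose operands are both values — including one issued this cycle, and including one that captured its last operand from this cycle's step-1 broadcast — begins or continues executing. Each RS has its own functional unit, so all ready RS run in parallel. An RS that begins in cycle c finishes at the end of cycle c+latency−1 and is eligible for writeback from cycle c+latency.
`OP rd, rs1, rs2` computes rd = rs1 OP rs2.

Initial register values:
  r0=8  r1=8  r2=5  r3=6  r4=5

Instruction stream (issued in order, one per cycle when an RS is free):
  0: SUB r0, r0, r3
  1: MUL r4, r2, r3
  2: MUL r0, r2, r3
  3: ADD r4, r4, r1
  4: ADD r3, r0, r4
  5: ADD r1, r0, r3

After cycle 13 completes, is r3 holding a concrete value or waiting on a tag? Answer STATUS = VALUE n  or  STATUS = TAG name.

STATUS = VALUE 68

cycle 1: issue SUB r0<-Add1 // r0:Add1,r1:8,r2:5,r3:6,r4:5
cycle 2: issue MUL r4<-Mul1 // r0:Add1,r1:8,r2:5,r3:6,r4:Mul1
cycle 3: CDB Add1=2; issue MUL r0<-Mul2 // r0:Mul2,r1:8,r2:5,r3:6,r4:Mul1
cycle 4: issue ADD r4<-Add1 // r0:Mul2,r1:8,r2:5,r3:6,r4:Add1
cycle 5: issue ADD r3<-Add2 // r0:Mul2,r1:8,r2:5,r3:Add2,r4:Add1
cycle 6: stall // r0:Mul2,r1:8,r2:5,r3:Add2,r4:Add1
cycle 7: CDB Mul1=30; stall // r0:Mul2,r1:8,r2:5,r3:Add2,r4:Add1
cycle 8: CDB Mul2=30; stall // r0:30,r1:8,r2:5,r3:Add2,r4:Add1
cycle 9: CDB Add1=38; issue ADD r1<-Add1 // r0:30,r1:Add1,r2:5,r3:Add2,r4:38
cycle 10: - // r0:30,r1:Add1,r2:5,r3:Add2,r4:38
cycle 11: CDB Add2=68 // r0:30,r1:Add1,r2:5,r3:68,r4:38
cycle 12: - // r0:30,r1:Add1,r2:5,r3:68,r4:38
cycle 13: CDB Add1=98 // r0:30,r1:98,r2:5,r3:68,r4:38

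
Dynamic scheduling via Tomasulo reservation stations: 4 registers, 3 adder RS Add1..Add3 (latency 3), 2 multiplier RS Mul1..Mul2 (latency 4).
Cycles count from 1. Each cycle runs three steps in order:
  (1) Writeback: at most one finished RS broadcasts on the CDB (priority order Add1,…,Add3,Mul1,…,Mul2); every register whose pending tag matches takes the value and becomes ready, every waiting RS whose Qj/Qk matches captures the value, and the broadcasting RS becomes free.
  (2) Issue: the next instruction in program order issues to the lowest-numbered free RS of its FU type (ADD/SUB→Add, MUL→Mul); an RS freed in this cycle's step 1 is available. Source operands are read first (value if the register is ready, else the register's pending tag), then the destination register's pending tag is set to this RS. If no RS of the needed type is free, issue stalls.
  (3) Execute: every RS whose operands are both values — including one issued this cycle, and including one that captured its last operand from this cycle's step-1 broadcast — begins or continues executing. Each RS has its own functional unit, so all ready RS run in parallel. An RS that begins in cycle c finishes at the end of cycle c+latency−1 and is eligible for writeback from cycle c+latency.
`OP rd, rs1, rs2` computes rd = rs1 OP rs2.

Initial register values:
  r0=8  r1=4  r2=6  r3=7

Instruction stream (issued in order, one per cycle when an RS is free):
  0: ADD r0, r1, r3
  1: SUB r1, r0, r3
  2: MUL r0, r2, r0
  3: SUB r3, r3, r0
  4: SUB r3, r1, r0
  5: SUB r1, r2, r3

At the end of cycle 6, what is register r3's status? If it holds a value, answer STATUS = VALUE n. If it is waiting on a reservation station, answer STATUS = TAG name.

STATUS = TAG Add3

  c1: issue ADD r0<-Add1  regs: r0:Add1,r1:4,r2:6,r3:7
  c2: issue SUB r1<-Add2  regs: r0:Add1,r1:Add2,r2:6,r3:7
  c3: issue MUL r0<-Mul1  regs: r0:Mul1,r1:Add2,r2:6,r3:7
  c4: CDB Add1=11; issue SUB r3<-Add1  regs: r0:Mul1,r1:Add2,r2:6,r3:Add1
  c5: issue SUB r3<-Add3  regs: r0:Mul1,r1:Add2,r2:6,r3:Add3
  c6: stall  regs: r0:Mul1,r1:Add2,r2:6,r3:Add3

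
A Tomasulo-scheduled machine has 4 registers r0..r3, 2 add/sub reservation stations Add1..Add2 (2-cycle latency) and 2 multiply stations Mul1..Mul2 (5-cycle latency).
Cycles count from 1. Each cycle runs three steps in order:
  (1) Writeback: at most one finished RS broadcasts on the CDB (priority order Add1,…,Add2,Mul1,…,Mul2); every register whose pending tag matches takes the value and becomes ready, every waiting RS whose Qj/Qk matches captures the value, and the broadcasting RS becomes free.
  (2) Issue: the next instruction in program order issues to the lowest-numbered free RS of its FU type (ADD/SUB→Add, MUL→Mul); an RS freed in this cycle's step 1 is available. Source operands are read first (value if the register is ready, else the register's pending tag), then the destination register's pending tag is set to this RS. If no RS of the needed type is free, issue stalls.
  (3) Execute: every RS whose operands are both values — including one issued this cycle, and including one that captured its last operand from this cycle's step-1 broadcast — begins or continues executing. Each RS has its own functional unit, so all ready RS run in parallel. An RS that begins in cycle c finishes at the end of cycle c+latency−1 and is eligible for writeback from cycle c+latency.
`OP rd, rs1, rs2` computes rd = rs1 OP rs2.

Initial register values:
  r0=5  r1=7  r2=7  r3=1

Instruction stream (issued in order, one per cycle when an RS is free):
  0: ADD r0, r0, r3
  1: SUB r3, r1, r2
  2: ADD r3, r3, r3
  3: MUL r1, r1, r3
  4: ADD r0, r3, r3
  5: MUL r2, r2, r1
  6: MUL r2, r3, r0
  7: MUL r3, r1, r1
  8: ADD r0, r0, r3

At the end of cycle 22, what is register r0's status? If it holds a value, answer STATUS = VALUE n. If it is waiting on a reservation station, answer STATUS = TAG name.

  c1: issue ADD r0<-Add1  regs: r0:Add1,r1:7,r2:7,r3:1
  c2: issue SUB r3<-Add2  regs: r0:Add1,r1:7,r2:7,r3:Add2
  c3: CDB Add1=6; issue ADD r3<-Add1  regs: r0:6,r1:7,r2:7,r3:Add1
  c4: CDB Add2=0; issue MUL r1<-Mul1  regs: r0:6,r1:Mul1,r2:7,r3:Add1
  c5: issue ADD r0<-Add2  regs: r0:Add2,r1:Mul1,r2:7,r3:Add1
  c6: CDB Add1=0; issue MUL r2<-Mul2  regs: r0:Add2,r1:Mul1,r2:Mul2,r3:0
  c7: stall  regs: r0:Add2,r1:Mul1,r2:Mul2,r3:0
  c8: CDB Add2=0; stall  regs: r0:0,r1:Mul1,r2:Mul2,r3:0
  c9: stall  regs: r0:0,r1:Mul1,r2:Mul2,r3:0
  c10: stall  regs: r0:0,r1:Mul1,r2:Mul2,r3:0
  c11: CDB Mul1=0; issue MUL r2<-Mul1  regs: r0:0,r1:0,r2:Mul1,r3:0
  c12: stall  regs: r0:0,r1:0,r2:Mul1,r3:0
  c13: stall  regs: r0:0,r1:0,r2:Mul1,r3:0
  c14: stall  regs: r0:0,r1:0,r2:Mul1,r3:0
  c15: stall  regs: r0:0,r1:0,r2:Mul1,r3:0
  c16: CDB Mul1=0; issue MUL r3<-Mul1  regs: r0:0,r1:0,r2:0,r3:Mul1
  c17: CDB Mul2=0; issue ADD r0<-Add1  regs: r0:Add1,r1:0,r2:0,r3:Mul1
  c18: -  regs: r0:Add1,r1:0,r2:0,r3:Mul1
  c19: -  regs: r0:Add1,r1:0,r2:0,r3:Mul1
  c20: -  regs: r0:Add1,r1:0,r2:0,r3:Mul1
  c21: CDB Mul1=0  regs: r0:Add1,r1:0,r2:0,r3:0
  c22: -  regs: r0:Add1,r1:0,r2:0,r3:0

STATUS = TAG Add1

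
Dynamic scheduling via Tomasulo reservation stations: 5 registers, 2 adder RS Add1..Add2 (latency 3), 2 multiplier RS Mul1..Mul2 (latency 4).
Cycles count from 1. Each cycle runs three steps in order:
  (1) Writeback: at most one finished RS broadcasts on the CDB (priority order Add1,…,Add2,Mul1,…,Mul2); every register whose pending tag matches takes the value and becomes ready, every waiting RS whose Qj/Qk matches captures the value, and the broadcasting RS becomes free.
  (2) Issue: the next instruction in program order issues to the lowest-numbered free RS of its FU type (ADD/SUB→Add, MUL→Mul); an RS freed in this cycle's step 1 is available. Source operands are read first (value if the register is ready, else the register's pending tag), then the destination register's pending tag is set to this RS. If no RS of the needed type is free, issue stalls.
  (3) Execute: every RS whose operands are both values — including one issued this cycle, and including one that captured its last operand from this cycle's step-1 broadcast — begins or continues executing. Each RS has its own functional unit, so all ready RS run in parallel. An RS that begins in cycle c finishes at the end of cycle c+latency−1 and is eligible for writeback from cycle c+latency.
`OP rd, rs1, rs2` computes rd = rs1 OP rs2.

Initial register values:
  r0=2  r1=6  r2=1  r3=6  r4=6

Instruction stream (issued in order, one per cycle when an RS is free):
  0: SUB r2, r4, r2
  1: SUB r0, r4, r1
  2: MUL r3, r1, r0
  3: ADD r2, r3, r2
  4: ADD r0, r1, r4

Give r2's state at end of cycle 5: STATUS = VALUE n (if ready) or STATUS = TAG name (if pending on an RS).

STATUS = TAG Add1

  c1: issue SUB r2<-Add1  regs: r0:2,r1:6,r2:Add1,r3:6,r4:6
  c2: issue SUB r0<-Add2  regs: r0:Add2,r1:6,r2:Add1,r3:6,r4:6
  c3: issue MUL r3<-Mul1  regs: r0:Add2,r1:6,r2:Add1,r3:Mul1,r4:6
  c4: CDB Add1=5; issue ADD r2<-Add1  regs: r0:Add2,r1:6,r2:Add1,r3:Mul1,r4:6
  c5: CDB Add2=0; issue ADD r0<-Add2  regs: r0:Add2,r1:6,r2:Add1,r3:Mul1,r4:6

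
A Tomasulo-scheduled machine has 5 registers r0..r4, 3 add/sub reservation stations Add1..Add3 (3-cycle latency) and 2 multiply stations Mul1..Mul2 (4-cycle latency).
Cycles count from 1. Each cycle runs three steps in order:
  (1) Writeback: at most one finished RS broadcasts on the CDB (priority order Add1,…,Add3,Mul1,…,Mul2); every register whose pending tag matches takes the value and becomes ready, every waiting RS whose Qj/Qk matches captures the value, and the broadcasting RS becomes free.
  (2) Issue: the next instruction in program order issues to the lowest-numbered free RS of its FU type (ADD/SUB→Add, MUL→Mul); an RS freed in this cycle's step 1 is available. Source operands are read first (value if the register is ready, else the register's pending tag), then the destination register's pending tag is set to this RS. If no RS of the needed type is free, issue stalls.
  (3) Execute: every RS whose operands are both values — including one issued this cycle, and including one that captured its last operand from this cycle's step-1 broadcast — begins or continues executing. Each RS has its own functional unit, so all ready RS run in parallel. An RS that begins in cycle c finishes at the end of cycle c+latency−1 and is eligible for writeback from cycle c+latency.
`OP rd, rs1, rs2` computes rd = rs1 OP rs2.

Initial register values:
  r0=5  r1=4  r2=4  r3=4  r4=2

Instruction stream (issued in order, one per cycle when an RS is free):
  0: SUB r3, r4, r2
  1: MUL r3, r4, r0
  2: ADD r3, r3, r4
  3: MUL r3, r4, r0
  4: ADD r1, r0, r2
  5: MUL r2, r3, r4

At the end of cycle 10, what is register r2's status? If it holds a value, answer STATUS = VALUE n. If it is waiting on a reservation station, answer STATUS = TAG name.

cycle 1: issue SUB r3<-Add1 // r0:5,r1:4,r2:4,r3:Add1,r4:2
cycle 2: issue MUL r3<-Mul1 // r0:5,r1:4,r2:4,r3:Mul1,r4:2
cycle 3: issue ADD r3<-Add2 // r0:5,r1:4,r2:4,r3:Add2,r4:2
cycle 4: CDB Add1=-2; issue MUL r3<-Mul2 // r0:5,r1:4,r2:4,r3:Mul2,r4:2
cycle 5: issue ADD r1<-Add1 // r0:5,r1:Add1,r2:4,r3:Mul2,r4:2
cycle 6: CDB Mul1=10; issue MUL r2<-Mul1 // r0:5,r1:Add1,r2:Mul1,r3:Mul2,r4:2
cycle 7: - // r0:5,r1:Add1,r2:Mul1,r3:Mul2,r4:2
cycle 8: CDB Add1=9 // r0:5,r1:9,r2:Mul1,r3:Mul2,r4:2
cycle 9: CDB Add2=12 // r0:5,r1:9,r2:Mul1,r3:Mul2,r4:2
cycle 10: CDB Mul2=10 // r0:5,r1:9,r2:Mul1,r3:10,r4:2

STATUS = TAG Mul1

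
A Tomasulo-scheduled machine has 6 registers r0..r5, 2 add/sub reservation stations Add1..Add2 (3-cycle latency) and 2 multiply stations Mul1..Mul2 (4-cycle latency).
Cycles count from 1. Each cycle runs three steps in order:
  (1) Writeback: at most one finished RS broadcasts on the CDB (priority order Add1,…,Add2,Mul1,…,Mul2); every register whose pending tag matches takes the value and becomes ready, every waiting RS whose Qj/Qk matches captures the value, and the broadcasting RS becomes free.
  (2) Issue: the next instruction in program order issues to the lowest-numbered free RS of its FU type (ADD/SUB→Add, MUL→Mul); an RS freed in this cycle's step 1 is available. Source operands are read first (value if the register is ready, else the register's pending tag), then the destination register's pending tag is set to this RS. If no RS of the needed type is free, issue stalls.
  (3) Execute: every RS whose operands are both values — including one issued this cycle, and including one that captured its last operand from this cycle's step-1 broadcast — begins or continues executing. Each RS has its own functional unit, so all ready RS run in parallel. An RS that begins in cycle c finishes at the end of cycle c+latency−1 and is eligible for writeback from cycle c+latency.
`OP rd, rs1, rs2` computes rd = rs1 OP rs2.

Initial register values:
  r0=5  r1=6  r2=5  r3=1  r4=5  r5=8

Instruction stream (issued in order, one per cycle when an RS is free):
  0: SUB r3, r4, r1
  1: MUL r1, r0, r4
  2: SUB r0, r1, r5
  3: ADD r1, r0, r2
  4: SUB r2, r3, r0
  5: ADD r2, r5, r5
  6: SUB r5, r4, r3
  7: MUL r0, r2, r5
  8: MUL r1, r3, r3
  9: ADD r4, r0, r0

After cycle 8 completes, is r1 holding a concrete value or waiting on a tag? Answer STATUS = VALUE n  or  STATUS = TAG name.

cycle 1: issue SUB r3<-Add1 // r0:5,r1:6,r2:5,r3:Add1,r4:5,r5:8
cycle 2: issue MUL r1<-Mul1 // r0:5,r1:Mul1,r2:5,r3:Add1,r4:5,r5:8
cycle 3: issue SUB r0<-Add2 // r0:Add2,r1:Mul1,r2:5,r3:Add1,r4:5,r5:8
cycle 4: CDB Add1=-1; issue ADD r1<-Add1 // r0:Add2,r1:Add1,r2:5,r3:-1,r4:5,r5:8
cycle 5: stall // r0:Add2,r1:Add1,r2:5,r3:-1,r4:5,r5:8
cycle 6: CDB Mul1=25; stall // r0:Add2,r1:Add1,r2:5,r3:-1,r4:5,r5:8
cycle 7: stall // r0:Add2,r1:Add1,r2:5,r3:-1,r4:5,r5:8
cycle 8: stall // r0:Add2,r1:Add1,r2:5,r3:-1,r4:5,r5:8

STATUS = TAG Add1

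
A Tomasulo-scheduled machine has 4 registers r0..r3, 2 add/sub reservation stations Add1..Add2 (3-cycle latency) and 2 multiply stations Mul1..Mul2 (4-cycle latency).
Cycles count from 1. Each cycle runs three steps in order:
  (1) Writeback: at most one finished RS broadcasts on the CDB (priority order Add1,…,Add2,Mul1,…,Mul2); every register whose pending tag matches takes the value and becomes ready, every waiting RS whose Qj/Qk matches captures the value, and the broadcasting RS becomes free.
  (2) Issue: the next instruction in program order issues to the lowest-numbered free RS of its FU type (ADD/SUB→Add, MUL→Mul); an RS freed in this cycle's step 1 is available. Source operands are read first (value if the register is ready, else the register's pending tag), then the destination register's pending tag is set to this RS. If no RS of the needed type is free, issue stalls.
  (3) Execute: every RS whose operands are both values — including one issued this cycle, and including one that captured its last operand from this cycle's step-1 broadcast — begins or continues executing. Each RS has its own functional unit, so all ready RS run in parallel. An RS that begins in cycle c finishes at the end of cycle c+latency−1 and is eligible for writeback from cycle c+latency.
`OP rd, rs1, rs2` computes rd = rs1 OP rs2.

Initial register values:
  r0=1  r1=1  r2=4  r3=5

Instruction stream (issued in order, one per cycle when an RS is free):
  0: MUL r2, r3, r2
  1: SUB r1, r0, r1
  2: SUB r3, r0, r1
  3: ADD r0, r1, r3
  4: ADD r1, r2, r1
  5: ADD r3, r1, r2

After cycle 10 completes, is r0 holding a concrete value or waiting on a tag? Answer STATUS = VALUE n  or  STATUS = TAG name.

c1: issue MUL r2<-Mul1 | r0:1,r1:1,r2:Mul1,r3:5
c2: issue SUB r1<-Add1 | r0:1,r1:Add1,r2:Mul1,r3:5
c3: issue SUB r3<-Add2 | r0:1,r1:Add1,r2:Mul1,r3:Add2
c4: stall | r0:1,r1:Add1,r2:Mul1,r3:Add2
c5: CDB Add1=0; issue ADD r0<-Add1 | r0:Add1,r1:0,r2:Mul1,r3:Add2
c6: CDB Mul1=20; stall | r0:Add1,r1:0,r2:20,r3:Add2
c7: stall | r0:Add1,r1:0,r2:20,r3:Add2
c8: CDB Add2=1; issue ADD r1<-Add2 | r0:Add1,r1:Add2,r2:20,r3:1
c9: stall | r0:Add1,r1:Add2,r2:20,r3:1
c10: stall | r0:Add1,r1:Add2,r2:20,r3:1

STATUS = TAG Add1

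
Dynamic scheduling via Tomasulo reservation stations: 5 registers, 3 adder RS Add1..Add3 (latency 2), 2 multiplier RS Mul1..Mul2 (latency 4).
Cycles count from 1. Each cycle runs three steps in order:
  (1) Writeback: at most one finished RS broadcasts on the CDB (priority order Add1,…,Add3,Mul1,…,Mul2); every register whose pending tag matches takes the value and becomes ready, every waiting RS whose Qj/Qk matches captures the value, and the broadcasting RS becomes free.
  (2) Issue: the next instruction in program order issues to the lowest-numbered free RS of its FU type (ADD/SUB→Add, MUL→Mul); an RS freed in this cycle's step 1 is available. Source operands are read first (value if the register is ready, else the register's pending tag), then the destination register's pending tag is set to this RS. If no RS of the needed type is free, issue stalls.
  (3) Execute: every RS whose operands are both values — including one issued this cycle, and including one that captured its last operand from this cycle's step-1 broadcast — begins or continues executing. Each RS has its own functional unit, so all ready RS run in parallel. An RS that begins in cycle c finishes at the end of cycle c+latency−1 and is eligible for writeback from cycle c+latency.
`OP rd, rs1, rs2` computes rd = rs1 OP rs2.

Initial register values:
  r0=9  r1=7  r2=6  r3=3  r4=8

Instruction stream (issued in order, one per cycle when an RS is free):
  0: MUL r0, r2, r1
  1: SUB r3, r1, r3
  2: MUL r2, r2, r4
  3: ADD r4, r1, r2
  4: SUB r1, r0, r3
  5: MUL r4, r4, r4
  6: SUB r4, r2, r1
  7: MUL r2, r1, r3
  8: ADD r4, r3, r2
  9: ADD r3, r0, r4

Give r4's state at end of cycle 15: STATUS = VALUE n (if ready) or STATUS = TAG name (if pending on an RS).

STATUS = VALUE 156

c1: issue MUL r0<-Mul1 | r0:Mul1,r1:7,r2:6,r3:3,r4:8
c2: issue SUB r3<-Add1 | r0:Mul1,r1:7,r2:6,r3:Add1,r4:8
c3: issue MUL r2<-Mul2 | r0:Mul1,r1:7,r2:Mul2,r3:Add1,r4:8
c4: CDB Add1=4; issue ADD r4<-Add1 | r0:Mul1,r1:7,r2:Mul2,r3:4,r4:Add1
c5: CDB Mul1=42; issue SUB r1<-Add2 | r0:42,r1:Add2,r2:Mul2,r3:4,r4:Add1
c6: issue MUL r4<-Mul1 | r0:42,r1:Add2,r2:Mul2,r3:4,r4:Mul1
c7: CDB Add2=38; issue SUB r4<-Add2 | r0:42,r1:38,r2:Mul2,r3:4,r4:Add2
c8: CDB Mul2=48; issue MUL r2<-Mul2 | r0:42,r1:38,r2:Mul2,r3:4,r4:Add2
c9: issue ADD r4<-Add3 | r0:42,r1:38,r2:Mul2,r3:4,r4:Add3
c10: CDB Add1=55; issue ADD r3<-Add1 | r0:42,r1:38,r2:Mul2,r3:Add1,r4:Add3
c11: CDB Add2=10 | r0:42,r1:38,r2:Mul2,r3:Add1,r4:Add3
c12: CDB Mul2=152 | r0:42,r1:38,r2:152,r3:Add1,r4:Add3
c13: - | r0:42,r1:38,r2:152,r3:Add1,r4:Add3
c14: CDB Add3=156 | r0:42,r1:38,r2:152,r3:Add1,r4:156
c15: CDB Mul1=3025 | r0:42,r1:38,r2:152,r3:Add1,r4:156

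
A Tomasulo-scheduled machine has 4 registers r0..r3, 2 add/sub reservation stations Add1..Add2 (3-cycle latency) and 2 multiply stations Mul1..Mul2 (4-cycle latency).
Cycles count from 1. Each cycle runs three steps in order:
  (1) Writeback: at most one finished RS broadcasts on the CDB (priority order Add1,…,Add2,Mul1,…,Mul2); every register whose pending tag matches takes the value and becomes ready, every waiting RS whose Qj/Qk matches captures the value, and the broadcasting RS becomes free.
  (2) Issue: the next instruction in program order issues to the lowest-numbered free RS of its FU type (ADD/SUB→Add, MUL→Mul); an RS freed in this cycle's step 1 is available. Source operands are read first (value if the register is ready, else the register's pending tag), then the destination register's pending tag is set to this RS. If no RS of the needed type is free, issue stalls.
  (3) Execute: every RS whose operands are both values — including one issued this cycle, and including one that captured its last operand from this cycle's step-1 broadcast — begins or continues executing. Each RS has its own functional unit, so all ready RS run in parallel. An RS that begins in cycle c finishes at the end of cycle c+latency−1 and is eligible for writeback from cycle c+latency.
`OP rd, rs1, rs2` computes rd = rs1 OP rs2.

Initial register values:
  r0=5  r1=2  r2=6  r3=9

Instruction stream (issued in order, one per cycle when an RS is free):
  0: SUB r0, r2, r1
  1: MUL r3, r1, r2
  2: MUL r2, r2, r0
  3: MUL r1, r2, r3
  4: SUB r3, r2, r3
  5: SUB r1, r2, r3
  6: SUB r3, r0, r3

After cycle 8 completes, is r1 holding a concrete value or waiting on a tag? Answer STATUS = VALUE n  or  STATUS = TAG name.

STATUS = TAG Add2

cycle 1: issue SUB r0<-Add1 // r0:Add1,r1:2,r2:6,r3:9
cycle 2: issue MUL r3<-Mul1 // r0:Add1,r1:2,r2:6,r3:Mul1
cycle 3: issue MUL r2<-Mul2 // r0:Add1,r1:2,r2:Mul2,r3:Mul1
cycle 4: CDB Add1=4; stall // r0:4,r1:2,r2:Mul2,r3:Mul1
cycle 5: stall // r0:4,r1:2,r2:Mul2,r3:Mul1
cycle 6: CDB Mul1=12; issue MUL r1<-Mul1 // r0:4,r1:Mul1,r2:Mul2,r3:12
cycle 7: issue SUB r3<-Add1 // r0:4,r1:Mul1,r2:Mul2,r3:Add1
cycle 8: CDB Mul2=24; issue SUB r1<-Add2 // r0:4,r1:Add2,r2:24,r3:Add1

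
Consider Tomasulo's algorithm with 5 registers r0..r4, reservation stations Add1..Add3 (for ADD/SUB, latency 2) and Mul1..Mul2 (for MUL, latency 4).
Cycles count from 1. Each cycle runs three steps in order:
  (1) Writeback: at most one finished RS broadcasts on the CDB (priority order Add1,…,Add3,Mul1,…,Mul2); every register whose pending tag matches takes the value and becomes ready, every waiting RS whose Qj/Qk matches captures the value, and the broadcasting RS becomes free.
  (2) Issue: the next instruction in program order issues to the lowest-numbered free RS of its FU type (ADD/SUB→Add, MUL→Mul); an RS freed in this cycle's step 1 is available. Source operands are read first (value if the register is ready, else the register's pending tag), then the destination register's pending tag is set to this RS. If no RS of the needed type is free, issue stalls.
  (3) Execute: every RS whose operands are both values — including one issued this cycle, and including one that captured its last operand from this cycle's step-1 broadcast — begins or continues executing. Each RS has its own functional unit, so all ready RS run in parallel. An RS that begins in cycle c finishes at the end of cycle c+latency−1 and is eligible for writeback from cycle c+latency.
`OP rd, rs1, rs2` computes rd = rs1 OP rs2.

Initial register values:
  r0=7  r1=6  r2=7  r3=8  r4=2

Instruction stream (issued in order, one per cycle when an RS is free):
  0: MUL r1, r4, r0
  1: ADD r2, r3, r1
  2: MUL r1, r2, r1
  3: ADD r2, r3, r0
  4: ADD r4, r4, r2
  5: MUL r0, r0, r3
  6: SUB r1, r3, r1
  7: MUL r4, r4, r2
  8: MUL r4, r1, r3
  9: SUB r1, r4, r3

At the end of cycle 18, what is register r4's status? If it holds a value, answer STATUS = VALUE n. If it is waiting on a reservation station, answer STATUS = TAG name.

STATUS = VALUE -2400

c1: issue MUL r1<-Mul1 | r0:7,r1:Mul1,r2:7,r3:8,r4:2
c2: issue ADD r2<-Add1 | r0:7,r1:Mul1,r2:Add1,r3:8,r4:2
c3: issue MUL r1<-Mul2 | r0:7,r1:Mul2,r2:Add1,r3:8,r4:2
c4: issue ADD r2<-Add2 | r0:7,r1:Mul2,r2:Add2,r3:8,r4:2
c5: CDB Mul1=14; issue ADD r4<-Add3 | r0:7,r1:Mul2,r2:Add2,r3:8,r4:Add3
c6: CDB Add2=15; issue MUL r0<-Mul1 | r0:Mul1,r1:Mul2,r2:15,r3:8,r4:Add3
c7: CDB Add1=22; issue SUB r1<-Add1 | r0:Mul1,r1:Add1,r2:15,r3:8,r4:Add3
c8: CDB Add3=17; stall | r0:Mul1,r1:Add1,r2:15,r3:8,r4:17
c9: stall | r0:Mul1,r1:Add1,r2:15,r3:8,r4:17
c10: CDB Mul1=56; issue MUL r4<-Mul1 | r0:56,r1:Add1,r2:15,r3:8,r4:Mul1
c11: CDB Mul2=308; issue MUL r4<-Mul2 | r0:56,r1:Add1,r2:15,r3:8,r4:Mul2
c12: issue SUB r1<-Add2 | r0:56,r1:Add2,r2:15,r3:8,r4:Mul2
c13: CDB Add1=-300 | r0:56,r1:Add2,r2:15,r3:8,r4:Mul2
c14: CDB Mul1=255 | r0:56,r1:Add2,r2:15,r3:8,r4:Mul2
c15: - | r0:56,r1:Add2,r2:15,r3:8,r4:Mul2
c16: - | r0:56,r1:Add2,r2:15,r3:8,r4:Mul2
c17: CDB Mul2=-2400 | r0:56,r1:Add2,r2:15,r3:8,r4:-2400
c18: - | r0:56,r1:Add2,r2:15,r3:8,r4:-2400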